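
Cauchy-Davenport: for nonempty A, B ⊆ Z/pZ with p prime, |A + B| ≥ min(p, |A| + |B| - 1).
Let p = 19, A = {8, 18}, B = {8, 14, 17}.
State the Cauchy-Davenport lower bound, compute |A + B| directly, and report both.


Cauchy-Davenport: |A + B| ≥ min(p, |A| + |B| - 1) for A, B nonempty in Z/pZ.
|A| = 2, |B| = 3, p = 19.
CD lower bound = min(19, 2 + 3 - 1) = min(19, 4) = 4.
Compute A + B mod 19 directly:
a = 8: 8+8=16, 8+14=3, 8+17=6
a = 18: 18+8=7, 18+14=13, 18+17=16
A + B = {3, 6, 7, 13, 16}, so |A + B| = 5.
Verify: 5 ≥ 4? Yes ✓.

CD lower bound = 4, actual |A + B| = 5.


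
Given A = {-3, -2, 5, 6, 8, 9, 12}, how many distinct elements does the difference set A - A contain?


A - A = {a - a' : a, a' ∈ A}; |A| = 7.
Bounds: 2|A|-1 ≤ |A - A| ≤ |A|² - |A| + 1, i.e. 13 ≤ |A - A| ≤ 43.
Note: 0 ∈ A - A always (from a - a). The set is symmetric: if d ∈ A - A then -d ∈ A - A.
Enumerate nonzero differences d = a - a' with a > a' (then include -d):
Positive differences: {1, 2, 3, 4, 6, 7, 8, 9, 10, 11, 12, 14, 15}
Full difference set: {0} ∪ (positive diffs) ∪ (negative diffs).
|A - A| = 1 + 2·13 = 27 (matches direct enumeration: 27).

|A - A| = 27


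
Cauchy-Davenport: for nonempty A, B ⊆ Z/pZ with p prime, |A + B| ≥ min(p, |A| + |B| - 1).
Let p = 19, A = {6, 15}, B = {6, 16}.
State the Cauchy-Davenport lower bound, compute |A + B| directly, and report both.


Cauchy-Davenport: |A + B| ≥ min(p, |A| + |B| - 1) for A, B nonempty in Z/pZ.
|A| = 2, |B| = 2, p = 19.
CD lower bound = min(19, 2 + 2 - 1) = min(19, 3) = 3.
Compute A + B mod 19 directly:
a = 6: 6+6=12, 6+16=3
a = 15: 15+6=2, 15+16=12
A + B = {2, 3, 12}, so |A + B| = 3.
Verify: 3 ≥ 3? Yes ✓.

CD lower bound = 3, actual |A + B| = 3.


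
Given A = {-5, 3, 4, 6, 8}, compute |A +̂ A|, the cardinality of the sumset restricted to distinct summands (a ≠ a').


Restricted sumset: A +̂ A = {a + a' : a ∈ A, a' ∈ A, a ≠ a'}.
Equivalently, take A + A and drop any sum 2a that is achievable ONLY as a + a for a ∈ A (i.e. sums representable only with equal summands).
Enumerate pairs (a, a') with a < a' (symmetric, so each unordered pair gives one sum; this covers all a ≠ a'):
  -5 + 3 = -2
  -5 + 4 = -1
  -5 + 6 = 1
  -5 + 8 = 3
  3 + 4 = 7
  3 + 6 = 9
  3 + 8 = 11
  4 + 6 = 10
  4 + 8 = 12
  6 + 8 = 14
Collected distinct sums: {-2, -1, 1, 3, 7, 9, 10, 11, 12, 14}
|A +̂ A| = 10
(Reference bound: |A +̂ A| ≥ 2|A| - 3 for |A| ≥ 2, with |A| = 5 giving ≥ 7.)

|A +̂ A| = 10


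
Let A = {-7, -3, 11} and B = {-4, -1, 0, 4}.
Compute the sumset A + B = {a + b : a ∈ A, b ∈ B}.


A + B = {a + b : a ∈ A, b ∈ B}.
Enumerate all |A|·|B| = 3·4 = 12 pairs (a, b) and collect distinct sums.
a = -7: -7+-4=-11, -7+-1=-8, -7+0=-7, -7+4=-3
a = -3: -3+-4=-7, -3+-1=-4, -3+0=-3, -3+4=1
a = 11: 11+-4=7, 11+-1=10, 11+0=11, 11+4=15
Collecting distinct sums: A + B = {-11, -8, -7, -4, -3, 1, 7, 10, 11, 15}
|A + B| = 10

A + B = {-11, -8, -7, -4, -3, 1, 7, 10, 11, 15}


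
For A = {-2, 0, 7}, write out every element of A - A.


A - A = {a - a' : a, a' ∈ A}.
Compute a - a' for each ordered pair (a, a'):
a = -2: -2--2=0, -2-0=-2, -2-7=-9
a = 0: 0--2=2, 0-0=0, 0-7=-7
a = 7: 7--2=9, 7-0=7, 7-7=0
Collecting distinct values (and noting 0 appears from a-a):
A - A = {-9, -7, -2, 0, 2, 7, 9}
|A - A| = 7

A - A = {-9, -7, -2, 0, 2, 7, 9}


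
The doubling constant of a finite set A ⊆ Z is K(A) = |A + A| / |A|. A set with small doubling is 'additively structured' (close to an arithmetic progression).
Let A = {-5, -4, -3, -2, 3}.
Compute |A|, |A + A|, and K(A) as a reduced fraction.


|A| = 5.
Compute A + A by enumerating all 25 pairs.
A + A = {-10, -9, -8, -7, -6, -5, -4, -2, -1, 0, 1, 6}, so |A + A| = 12.
K = |A + A| / |A| = 12/5 (already in lowest terms) ≈ 2.4000.
Reference: AP of size 5 gives K = 9/5 ≈ 1.8000; a fully generic set of size 5 gives K ≈ 3.0000.

|A| = 5, |A + A| = 12, K = 12/5.


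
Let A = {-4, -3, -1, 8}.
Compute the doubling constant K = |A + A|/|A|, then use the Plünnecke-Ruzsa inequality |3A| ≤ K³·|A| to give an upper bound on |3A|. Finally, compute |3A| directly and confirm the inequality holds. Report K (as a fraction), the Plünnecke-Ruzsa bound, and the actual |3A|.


|A| = 4.
Step 1: Compute A + A by enumerating all 16 pairs.
A + A = {-8, -7, -6, -5, -4, -2, 4, 5, 7, 16}, so |A + A| = 10.
Step 2: Doubling constant K = |A + A|/|A| = 10/4 = 10/4 ≈ 2.5000.
Step 3: Plünnecke-Ruzsa gives |3A| ≤ K³·|A| = (2.5000)³ · 4 ≈ 62.5000.
Step 4: Compute 3A = A + A + A directly by enumerating all triples (a,b,c) ∈ A³; |3A| = 19.
Step 5: Check 19 ≤ 62.5000? Yes ✓.

K = 10/4, Plünnecke-Ruzsa bound K³|A| ≈ 62.5000, |3A| = 19, inequality holds.


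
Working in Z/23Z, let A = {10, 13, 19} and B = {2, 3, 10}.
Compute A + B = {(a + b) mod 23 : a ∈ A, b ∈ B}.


Work in Z/23Z: reduce every sum a + b modulo 23.
Enumerate all 9 pairs:
a = 10: 10+2=12, 10+3=13, 10+10=20
a = 13: 13+2=15, 13+3=16, 13+10=0
a = 19: 19+2=21, 19+3=22, 19+10=6
Distinct residues collected: {0, 6, 12, 13, 15, 16, 20, 21, 22}
|A + B| = 9 (out of 23 total residues).

A + B = {0, 6, 12, 13, 15, 16, 20, 21, 22}


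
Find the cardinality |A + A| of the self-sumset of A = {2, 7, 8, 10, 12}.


A + A = {a + a' : a, a' ∈ A}; |A| = 5.
General bounds: 2|A| - 1 ≤ |A + A| ≤ |A|(|A|+1)/2, i.e. 9 ≤ |A + A| ≤ 15.
Lower bound 2|A|-1 is attained iff A is an arithmetic progression.
Enumerate sums a + a' for a ≤ a' (symmetric, so this suffices):
a = 2: 2+2=4, 2+7=9, 2+8=10, 2+10=12, 2+12=14
a = 7: 7+7=14, 7+8=15, 7+10=17, 7+12=19
a = 8: 8+8=16, 8+10=18, 8+12=20
a = 10: 10+10=20, 10+12=22
a = 12: 12+12=24
Distinct sums: {4, 9, 10, 12, 14, 15, 16, 17, 18, 19, 20, 22, 24}
|A + A| = 13

|A + A| = 13


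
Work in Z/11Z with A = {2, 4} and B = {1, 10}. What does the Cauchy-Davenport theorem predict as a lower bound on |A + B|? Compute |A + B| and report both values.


Cauchy-Davenport: |A + B| ≥ min(p, |A| + |B| - 1) for A, B nonempty in Z/pZ.
|A| = 2, |B| = 2, p = 11.
CD lower bound = min(11, 2 + 2 - 1) = min(11, 3) = 3.
Compute A + B mod 11 directly:
a = 2: 2+1=3, 2+10=1
a = 4: 4+1=5, 4+10=3
A + B = {1, 3, 5}, so |A + B| = 3.
Verify: 3 ≥ 3? Yes ✓.

CD lower bound = 3, actual |A + B| = 3.


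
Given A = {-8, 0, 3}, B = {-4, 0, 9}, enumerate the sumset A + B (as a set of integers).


A + B = {a + b : a ∈ A, b ∈ B}.
Enumerate all |A|·|B| = 3·3 = 9 pairs (a, b) and collect distinct sums.
a = -8: -8+-4=-12, -8+0=-8, -8+9=1
a = 0: 0+-4=-4, 0+0=0, 0+9=9
a = 3: 3+-4=-1, 3+0=3, 3+9=12
Collecting distinct sums: A + B = {-12, -8, -4, -1, 0, 1, 3, 9, 12}
|A + B| = 9

A + B = {-12, -8, -4, -1, 0, 1, 3, 9, 12}


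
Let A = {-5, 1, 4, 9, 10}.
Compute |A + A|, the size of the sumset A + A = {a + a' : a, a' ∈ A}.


A + A = {a + a' : a, a' ∈ A}; |A| = 5.
General bounds: 2|A| - 1 ≤ |A + A| ≤ |A|(|A|+1)/2, i.e. 9 ≤ |A + A| ≤ 15.
Lower bound 2|A|-1 is attained iff A is an arithmetic progression.
Enumerate sums a + a' for a ≤ a' (symmetric, so this suffices):
a = -5: -5+-5=-10, -5+1=-4, -5+4=-1, -5+9=4, -5+10=5
a = 1: 1+1=2, 1+4=5, 1+9=10, 1+10=11
a = 4: 4+4=8, 4+9=13, 4+10=14
a = 9: 9+9=18, 9+10=19
a = 10: 10+10=20
Distinct sums: {-10, -4, -1, 2, 4, 5, 8, 10, 11, 13, 14, 18, 19, 20}
|A + A| = 14

|A + A| = 14


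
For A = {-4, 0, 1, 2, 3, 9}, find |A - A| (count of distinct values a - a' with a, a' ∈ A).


A - A = {a - a' : a, a' ∈ A}; |A| = 6.
Bounds: 2|A|-1 ≤ |A - A| ≤ |A|² - |A| + 1, i.e. 11 ≤ |A - A| ≤ 31.
Note: 0 ∈ A - A always (from a - a). The set is symmetric: if d ∈ A - A then -d ∈ A - A.
Enumerate nonzero differences d = a - a' with a > a' (then include -d):
Positive differences: {1, 2, 3, 4, 5, 6, 7, 8, 9, 13}
Full difference set: {0} ∪ (positive diffs) ∪ (negative diffs).
|A - A| = 1 + 2·10 = 21 (matches direct enumeration: 21).

|A - A| = 21


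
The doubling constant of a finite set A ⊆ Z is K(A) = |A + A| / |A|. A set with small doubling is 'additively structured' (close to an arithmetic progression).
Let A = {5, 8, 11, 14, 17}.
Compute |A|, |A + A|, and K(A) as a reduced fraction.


|A| = 5.
Compute A + A by enumerating all 25 pairs.
A + A = {10, 13, 16, 19, 22, 25, 28, 31, 34}, so |A + A| = 9.
K = |A + A| / |A| = 9/5 (already in lowest terms) ≈ 1.8000.
Reference: AP of size 5 gives K = 9/5 ≈ 1.8000; a fully generic set of size 5 gives K ≈ 3.0000.

|A| = 5, |A + A| = 9, K = 9/5.


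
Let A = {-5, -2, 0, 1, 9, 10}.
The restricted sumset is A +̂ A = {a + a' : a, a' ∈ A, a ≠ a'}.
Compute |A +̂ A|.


Restricted sumset: A +̂ A = {a + a' : a ∈ A, a' ∈ A, a ≠ a'}.
Equivalently, take A + A and drop any sum 2a that is achievable ONLY as a + a for a ∈ A (i.e. sums representable only with equal summands).
Enumerate pairs (a, a') with a < a' (symmetric, so each unordered pair gives one sum; this covers all a ≠ a'):
  -5 + -2 = -7
  -5 + 0 = -5
  -5 + 1 = -4
  -5 + 9 = 4
  -5 + 10 = 5
  -2 + 0 = -2
  -2 + 1 = -1
  -2 + 9 = 7
  -2 + 10 = 8
  0 + 1 = 1
  0 + 9 = 9
  0 + 10 = 10
  1 + 9 = 10
  1 + 10 = 11
  9 + 10 = 19
Collected distinct sums: {-7, -5, -4, -2, -1, 1, 4, 5, 7, 8, 9, 10, 11, 19}
|A +̂ A| = 14
(Reference bound: |A +̂ A| ≥ 2|A| - 3 for |A| ≥ 2, with |A| = 6 giving ≥ 9.)

|A +̂ A| = 14


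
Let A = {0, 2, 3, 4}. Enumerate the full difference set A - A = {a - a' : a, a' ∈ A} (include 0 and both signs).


A - A = {a - a' : a, a' ∈ A}.
Compute a - a' for each ordered pair (a, a'):
a = 0: 0-0=0, 0-2=-2, 0-3=-3, 0-4=-4
a = 2: 2-0=2, 2-2=0, 2-3=-1, 2-4=-2
a = 3: 3-0=3, 3-2=1, 3-3=0, 3-4=-1
a = 4: 4-0=4, 4-2=2, 4-3=1, 4-4=0
Collecting distinct values (and noting 0 appears from a-a):
A - A = {-4, -3, -2, -1, 0, 1, 2, 3, 4}
|A - A| = 9

A - A = {-4, -3, -2, -1, 0, 1, 2, 3, 4}


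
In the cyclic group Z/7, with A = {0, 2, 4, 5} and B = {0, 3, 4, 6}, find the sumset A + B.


Work in Z/7Z: reduce every sum a + b modulo 7.
Enumerate all 16 pairs:
a = 0: 0+0=0, 0+3=3, 0+4=4, 0+6=6
a = 2: 2+0=2, 2+3=5, 2+4=6, 2+6=1
a = 4: 4+0=4, 4+3=0, 4+4=1, 4+6=3
a = 5: 5+0=5, 5+3=1, 5+4=2, 5+6=4
Distinct residues collected: {0, 1, 2, 3, 4, 5, 6}
|A + B| = 7 (out of 7 total residues).

A + B = {0, 1, 2, 3, 4, 5, 6}


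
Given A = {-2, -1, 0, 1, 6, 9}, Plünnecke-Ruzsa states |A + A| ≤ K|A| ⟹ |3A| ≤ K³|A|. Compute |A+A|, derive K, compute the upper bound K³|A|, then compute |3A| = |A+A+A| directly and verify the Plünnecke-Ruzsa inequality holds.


|A| = 6.
Step 1: Compute A + A by enumerating all 36 pairs.
A + A = {-4, -3, -2, -1, 0, 1, 2, 4, 5, 6, 7, 8, 9, 10, 12, 15, 18}, so |A + A| = 17.
Step 2: Doubling constant K = |A + A|/|A| = 17/6 = 17/6 ≈ 2.8333.
Step 3: Plünnecke-Ruzsa gives |3A| ≤ K³·|A| = (2.8333)³ · 6 ≈ 136.4722.
Step 4: Compute 3A = A + A + A directly by enumerating all triples (a,b,c) ∈ A³; |3A| = 29.
Step 5: Check 29 ≤ 136.4722? Yes ✓.

K = 17/6, Plünnecke-Ruzsa bound K³|A| ≈ 136.4722, |3A| = 29, inequality holds.


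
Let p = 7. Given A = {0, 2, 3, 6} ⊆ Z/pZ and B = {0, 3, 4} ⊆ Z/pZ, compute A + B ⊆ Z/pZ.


Work in Z/7Z: reduce every sum a + b modulo 7.
Enumerate all 12 pairs:
a = 0: 0+0=0, 0+3=3, 0+4=4
a = 2: 2+0=2, 2+3=5, 2+4=6
a = 3: 3+0=3, 3+3=6, 3+4=0
a = 6: 6+0=6, 6+3=2, 6+4=3
Distinct residues collected: {0, 2, 3, 4, 5, 6}
|A + B| = 6 (out of 7 total residues).

A + B = {0, 2, 3, 4, 5, 6}


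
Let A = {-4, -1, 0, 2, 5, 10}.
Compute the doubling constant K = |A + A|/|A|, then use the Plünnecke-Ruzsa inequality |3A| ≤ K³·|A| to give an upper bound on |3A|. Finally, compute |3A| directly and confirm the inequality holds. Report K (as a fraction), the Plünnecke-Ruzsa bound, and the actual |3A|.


|A| = 6.
Step 1: Compute A + A by enumerating all 36 pairs.
A + A = {-8, -5, -4, -2, -1, 0, 1, 2, 4, 5, 6, 7, 9, 10, 12, 15, 20}, so |A + A| = 17.
Step 2: Doubling constant K = |A + A|/|A| = 17/6 = 17/6 ≈ 2.8333.
Step 3: Plünnecke-Ruzsa gives |3A| ≤ K³·|A| = (2.8333)³ · 6 ≈ 136.4722.
Step 4: Compute 3A = A + A + A directly by enumerating all triples (a,b,c) ∈ A³; |3A| = 31.
Step 5: Check 31 ≤ 136.4722? Yes ✓.

K = 17/6, Plünnecke-Ruzsa bound K³|A| ≈ 136.4722, |3A| = 31, inequality holds.


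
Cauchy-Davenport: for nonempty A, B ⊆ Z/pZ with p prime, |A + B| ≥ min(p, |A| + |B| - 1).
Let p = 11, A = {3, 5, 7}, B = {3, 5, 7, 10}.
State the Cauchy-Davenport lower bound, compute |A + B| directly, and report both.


Cauchy-Davenport: |A + B| ≥ min(p, |A| + |B| - 1) for A, B nonempty in Z/pZ.
|A| = 3, |B| = 4, p = 11.
CD lower bound = min(11, 3 + 4 - 1) = min(11, 6) = 6.
Compute A + B mod 11 directly:
a = 3: 3+3=6, 3+5=8, 3+7=10, 3+10=2
a = 5: 5+3=8, 5+5=10, 5+7=1, 5+10=4
a = 7: 7+3=10, 7+5=1, 7+7=3, 7+10=6
A + B = {1, 2, 3, 4, 6, 8, 10}, so |A + B| = 7.
Verify: 7 ≥ 6? Yes ✓.

CD lower bound = 6, actual |A + B| = 7.


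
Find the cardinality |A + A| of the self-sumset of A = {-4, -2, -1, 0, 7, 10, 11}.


A + A = {a + a' : a, a' ∈ A}; |A| = 7.
General bounds: 2|A| - 1 ≤ |A + A| ≤ |A|(|A|+1)/2, i.e. 13 ≤ |A + A| ≤ 28.
Lower bound 2|A|-1 is attained iff A is an arithmetic progression.
Enumerate sums a + a' for a ≤ a' (symmetric, so this suffices):
a = -4: -4+-4=-8, -4+-2=-6, -4+-1=-5, -4+0=-4, -4+7=3, -4+10=6, -4+11=7
a = -2: -2+-2=-4, -2+-1=-3, -2+0=-2, -2+7=5, -2+10=8, -2+11=9
a = -1: -1+-1=-2, -1+0=-1, -1+7=6, -1+10=9, -1+11=10
a = 0: 0+0=0, 0+7=7, 0+10=10, 0+11=11
a = 7: 7+7=14, 7+10=17, 7+11=18
a = 10: 10+10=20, 10+11=21
a = 11: 11+11=22
Distinct sums: {-8, -6, -5, -4, -3, -2, -1, 0, 3, 5, 6, 7, 8, 9, 10, 11, 14, 17, 18, 20, 21, 22}
|A + A| = 22

|A + A| = 22


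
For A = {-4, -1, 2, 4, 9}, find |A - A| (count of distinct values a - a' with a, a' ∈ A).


A - A = {a - a' : a, a' ∈ A}; |A| = 5.
Bounds: 2|A|-1 ≤ |A - A| ≤ |A|² - |A| + 1, i.e. 9 ≤ |A - A| ≤ 21.
Note: 0 ∈ A - A always (from a - a). The set is symmetric: if d ∈ A - A then -d ∈ A - A.
Enumerate nonzero differences d = a - a' with a > a' (then include -d):
Positive differences: {2, 3, 5, 6, 7, 8, 10, 13}
Full difference set: {0} ∪ (positive diffs) ∪ (negative diffs).
|A - A| = 1 + 2·8 = 17 (matches direct enumeration: 17).

|A - A| = 17


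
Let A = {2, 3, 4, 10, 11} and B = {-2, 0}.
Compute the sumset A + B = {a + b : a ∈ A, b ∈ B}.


A + B = {a + b : a ∈ A, b ∈ B}.
Enumerate all |A|·|B| = 5·2 = 10 pairs (a, b) and collect distinct sums.
a = 2: 2+-2=0, 2+0=2
a = 3: 3+-2=1, 3+0=3
a = 4: 4+-2=2, 4+0=4
a = 10: 10+-2=8, 10+0=10
a = 11: 11+-2=9, 11+0=11
Collecting distinct sums: A + B = {0, 1, 2, 3, 4, 8, 9, 10, 11}
|A + B| = 9

A + B = {0, 1, 2, 3, 4, 8, 9, 10, 11}


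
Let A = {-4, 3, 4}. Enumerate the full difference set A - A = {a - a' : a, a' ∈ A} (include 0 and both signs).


A - A = {a - a' : a, a' ∈ A}.
Compute a - a' for each ordered pair (a, a'):
a = -4: -4--4=0, -4-3=-7, -4-4=-8
a = 3: 3--4=7, 3-3=0, 3-4=-1
a = 4: 4--4=8, 4-3=1, 4-4=0
Collecting distinct values (and noting 0 appears from a-a):
A - A = {-8, -7, -1, 0, 1, 7, 8}
|A - A| = 7

A - A = {-8, -7, -1, 0, 1, 7, 8}


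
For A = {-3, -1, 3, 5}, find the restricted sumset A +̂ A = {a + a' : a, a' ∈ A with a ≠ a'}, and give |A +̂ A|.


Restricted sumset: A +̂ A = {a + a' : a ∈ A, a' ∈ A, a ≠ a'}.
Equivalently, take A + A and drop any sum 2a that is achievable ONLY as a + a for a ∈ A (i.e. sums representable only with equal summands).
Enumerate pairs (a, a') with a < a' (symmetric, so each unordered pair gives one sum; this covers all a ≠ a'):
  -3 + -1 = -4
  -3 + 3 = 0
  -3 + 5 = 2
  -1 + 3 = 2
  -1 + 5 = 4
  3 + 5 = 8
Collected distinct sums: {-4, 0, 2, 4, 8}
|A +̂ A| = 5
(Reference bound: |A +̂ A| ≥ 2|A| - 3 for |A| ≥ 2, with |A| = 4 giving ≥ 5.)

|A +̂ A| = 5


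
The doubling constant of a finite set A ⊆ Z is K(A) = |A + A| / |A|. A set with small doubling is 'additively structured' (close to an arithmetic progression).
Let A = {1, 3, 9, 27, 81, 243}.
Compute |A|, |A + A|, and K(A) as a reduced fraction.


|A| = 6.
Compute A + A by enumerating all 36 pairs.
A + A = {2, 4, 6, 10, 12, 18, 28, 30, 36, 54, 82, 84, 90, 108, 162, 244, 246, 252, 270, 324, 486}, so |A + A| = 21.
K = |A + A| / |A| = 21/6 = 7/2 ≈ 3.5000.
Reference: AP of size 6 gives K = 11/6 ≈ 1.8333; a fully generic set of size 6 gives K ≈ 3.5000.

|A| = 6, |A + A| = 21, K = 21/6 = 7/2.


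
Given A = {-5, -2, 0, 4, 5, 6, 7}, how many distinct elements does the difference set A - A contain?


A - A = {a - a' : a, a' ∈ A}; |A| = 7.
Bounds: 2|A|-1 ≤ |A - A| ≤ |A|² - |A| + 1, i.e. 13 ≤ |A - A| ≤ 43.
Note: 0 ∈ A - A always (from a - a). The set is symmetric: if d ∈ A - A then -d ∈ A - A.
Enumerate nonzero differences d = a - a' with a > a' (then include -d):
Positive differences: {1, 2, 3, 4, 5, 6, 7, 8, 9, 10, 11, 12}
Full difference set: {0} ∪ (positive diffs) ∪ (negative diffs).
|A - A| = 1 + 2·12 = 25 (matches direct enumeration: 25).

|A - A| = 25


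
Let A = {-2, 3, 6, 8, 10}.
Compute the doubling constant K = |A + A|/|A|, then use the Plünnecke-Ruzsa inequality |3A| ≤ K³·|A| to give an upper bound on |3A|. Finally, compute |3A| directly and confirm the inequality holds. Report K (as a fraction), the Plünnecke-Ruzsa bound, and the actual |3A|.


|A| = 5.
Step 1: Compute A + A by enumerating all 25 pairs.
A + A = {-4, 1, 4, 6, 8, 9, 11, 12, 13, 14, 16, 18, 20}, so |A + A| = 13.
Step 2: Doubling constant K = |A + A|/|A| = 13/5 = 13/5 ≈ 2.6000.
Step 3: Plünnecke-Ruzsa gives |3A| ≤ K³·|A| = (2.6000)³ · 5 ≈ 87.8800.
Step 4: Compute 3A = A + A + A directly by enumerating all triples (a,b,c) ∈ A³; |3A| = 24.
Step 5: Check 24 ≤ 87.8800? Yes ✓.

K = 13/5, Plünnecke-Ruzsa bound K³|A| ≈ 87.8800, |3A| = 24, inequality holds.


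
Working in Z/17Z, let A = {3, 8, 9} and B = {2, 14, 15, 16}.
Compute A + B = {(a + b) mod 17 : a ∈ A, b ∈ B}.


Work in Z/17Z: reduce every sum a + b modulo 17.
Enumerate all 12 pairs:
a = 3: 3+2=5, 3+14=0, 3+15=1, 3+16=2
a = 8: 8+2=10, 8+14=5, 8+15=6, 8+16=7
a = 9: 9+2=11, 9+14=6, 9+15=7, 9+16=8
Distinct residues collected: {0, 1, 2, 5, 6, 7, 8, 10, 11}
|A + B| = 9 (out of 17 total residues).

A + B = {0, 1, 2, 5, 6, 7, 8, 10, 11}


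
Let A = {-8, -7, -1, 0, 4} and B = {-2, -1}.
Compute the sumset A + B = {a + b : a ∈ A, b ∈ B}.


A + B = {a + b : a ∈ A, b ∈ B}.
Enumerate all |A|·|B| = 5·2 = 10 pairs (a, b) and collect distinct sums.
a = -8: -8+-2=-10, -8+-1=-9
a = -7: -7+-2=-9, -7+-1=-8
a = -1: -1+-2=-3, -1+-1=-2
a = 0: 0+-2=-2, 0+-1=-1
a = 4: 4+-2=2, 4+-1=3
Collecting distinct sums: A + B = {-10, -9, -8, -3, -2, -1, 2, 3}
|A + B| = 8

A + B = {-10, -9, -8, -3, -2, -1, 2, 3}


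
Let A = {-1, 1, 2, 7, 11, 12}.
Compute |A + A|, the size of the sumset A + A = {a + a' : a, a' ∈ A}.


A + A = {a + a' : a, a' ∈ A}; |A| = 6.
General bounds: 2|A| - 1 ≤ |A + A| ≤ |A|(|A|+1)/2, i.e. 11 ≤ |A + A| ≤ 21.
Lower bound 2|A|-1 is attained iff A is an arithmetic progression.
Enumerate sums a + a' for a ≤ a' (symmetric, so this suffices):
a = -1: -1+-1=-2, -1+1=0, -1+2=1, -1+7=6, -1+11=10, -1+12=11
a = 1: 1+1=2, 1+2=3, 1+7=8, 1+11=12, 1+12=13
a = 2: 2+2=4, 2+7=9, 2+11=13, 2+12=14
a = 7: 7+7=14, 7+11=18, 7+12=19
a = 11: 11+11=22, 11+12=23
a = 12: 12+12=24
Distinct sums: {-2, 0, 1, 2, 3, 4, 6, 8, 9, 10, 11, 12, 13, 14, 18, 19, 22, 23, 24}
|A + A| = 19

|A + A| = 19


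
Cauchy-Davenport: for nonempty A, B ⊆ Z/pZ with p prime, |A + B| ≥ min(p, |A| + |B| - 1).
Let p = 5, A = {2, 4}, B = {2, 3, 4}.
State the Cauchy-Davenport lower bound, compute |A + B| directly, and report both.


Cauchy-Davenport: |A + B| ≥ min(p, |A| + |B| - 1) for A, B nonempty in Z/pZ.
|A| = 2, |B| = 3, p = 5.
CD lower bound = min(5, 2 + 3 - 1) = min(5, 4) = 4.
Compute A + B mod 5 directly:
a = 2: 2+2=4, 2+3=0, 2+4=1
a = 4: 4+2=1, 4+3=2, 4+4=3
A + B = {0, 1, 2, 3, 4}, so |A + B| = 5.
Verify: 5 ≥ 4? Yes ✓.

CD lower bound = 4, actual |A + B| = 5.


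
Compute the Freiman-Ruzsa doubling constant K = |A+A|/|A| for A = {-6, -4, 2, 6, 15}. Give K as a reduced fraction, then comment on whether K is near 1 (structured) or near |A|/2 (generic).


|A| = 5.
Compute A + A by enumerating all 25 pairs.
A + A = {-12, -10, -8, -4, -2, 0, 2, 4, 8, 9, 11, 12, 17, 21, 30}, so |A + A| = 15.
K = |A + A| / |A| = 15/5 = 3/1 ≈ 3.0000.
Reference: AP of size 5 gives K = 9/5 ≈ 1.8000; a fully generic set of size 5 gives K ≈ 3.0000.

|A| = 5, |A + A| = 15, K = 15/5 = 3/1.


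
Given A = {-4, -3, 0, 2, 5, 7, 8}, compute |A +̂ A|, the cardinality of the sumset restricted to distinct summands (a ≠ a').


Restricted sumset: A +̂ A = {a + a' : a ∈ A, a' ∈ A, a ≠ a'}.
Equivalently, take A + A and drop any sum 2a that is achievable ONLY as a + a for a ∈ A (i.e. sums representable only with equal summands).
Enumerate pairs (a, a') with a < a' (symmetric, so each unordered pair gives one sum; this covers all a ≠ a'):
  -4 + -3 = -7
  -4 + 0 = -4
  -4 + 2 = -2
  -4 + 5 = 1
  -4 + 7 = 3
  -4 + 8 = 4
  -3 + 0 = -3
  -3 + 2 = -1
  -3 + 5 = 2
  -3 + 7 = 4
  -3 + 8 = 5
  0 + 2 = 2
  0 + 5 = 5
  0 + 7 = 7
  0 + 8 = 8
  2 + 5 = 7
  2 + 7 = 9
  2 + 8 = 10
  5 + 7 = 12
  5 + 8 = 13
  7 + 8 = 15
Collected distinct sums: {-7, -4, -3, -2, -1, 1, 2, 3, 4, 5, 7, 8, 9, 10, 12, 13, 15}
|A +̂ A| = 17
(Reference bound: |A +̂ A| ≥ 2|A| - 3 for |A| ≥ 2, with |A| = 7 giving ≥ 11.)

|A +̂ A| = 17


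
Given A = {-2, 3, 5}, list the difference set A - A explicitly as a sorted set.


A - A = {a - a' : a, a' ∈ A}.
Compute a - a' for each ordered pair (a, a'):
a = -2: -2--2=0, -2-3=-5, -2-5=-7
a = 3: 3--2=5, 3-3=0, 3-5=-2
a = 5: 5--2=7, 5-3=2, 5-5=0
Collecting distinct values (and noting 0 appears from a-a):
A - A = {-7, -5, -2, 0, 2, 5, 7}
|A - A| = 7

A - A = {-7, -5, -2, 0, 2, 5, 7}


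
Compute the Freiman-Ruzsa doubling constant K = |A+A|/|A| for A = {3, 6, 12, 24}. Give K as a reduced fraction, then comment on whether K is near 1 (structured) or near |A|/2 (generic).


|A| = 4.
Compute A + A by enumerating all 16 pairs.
A + A = {6, 9, 12, 15, 18, 24, 27, 30, 36, 48}, so |A + A| = 10.
K = |A + A| / |A| = 10/4 = 5/2 ≈ 2.5000.
Reference: AP of size 4 gives K = 7/4 ≈ 1.7500; a fully generic set of size 4 gives K ≈ 2.5000.

|A| = 4, |A + A| = 10, K = 10/4 = 5/2.


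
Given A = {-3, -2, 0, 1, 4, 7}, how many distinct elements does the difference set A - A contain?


A - A = {a - a' : a, a' ∈ A}; |A| = 6.
Bounds: 2|A|-1 ≤ |A - A| ≤ |A|² - |A| + 1, i.e. 11 ≤ |A - A| ≤ 31.
Note: 0 ∈ A - A always (from a - a). The set is symmetric: if d ∈ A - A then -d ∈ A - A.
Enumerate nonzero differences d = a - a' with a > a' (then include -d):
Positive differences: {1, 2, 3, 4, 6, 7, 9, 10}
Full difference set: {0} ∪ (positive diffs) ∪ (negative diffs).
|A - A| = 1 + 2·8 = 17 (matches direct enumeration: 17).

|A - A| = 17


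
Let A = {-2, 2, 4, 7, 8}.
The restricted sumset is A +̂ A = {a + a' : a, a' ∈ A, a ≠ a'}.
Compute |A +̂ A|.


Restricted sumset: A +̂ A = {a + a' : a ∈ A, a' ∈ A, a ≠ a'}.
Equivalently, take A + A and drop any sum 2a that is achievable ONLY as a + a for a ∈ A (i.e. sums representable only with equal summands).
Enumerate pairs (a, a') with a < a' (symmetric, so each unordered pair gives one sum; this covers all a ≠ a'):
  -2 + 2 = 0
  -2 + 4 = 2
  -2 + 7 = 5
  -2 + 8 = 6
  2 + 4 = 6
  2 + 7 = 9
  2 + 8 = 10
  4 + 7 = 11
  4 + 8 = 12
  7 + 8 = 15
Collected distinct sums: {0, 2, 5, 6, 9, 10, 11, 12, 15}
|A +̂ A| = 9
(Reference bound: |A +̂ A| ≥ 2|A| - 3 for |A| ≥ 2, with |A| = 5 giving ≥ 7.)

|A +̂ A| = 9


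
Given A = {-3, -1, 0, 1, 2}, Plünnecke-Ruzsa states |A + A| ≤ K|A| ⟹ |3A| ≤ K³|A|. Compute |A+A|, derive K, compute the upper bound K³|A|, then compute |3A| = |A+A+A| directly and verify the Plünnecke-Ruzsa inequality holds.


|A| = 5.
Step 1: Compute A + A by enumerating all 25 pairs.
A + A = {-6, -4, -3, -2, -1, 0, 1, 2, 3, 4}, so |A + A| = 10.
Step 2: Doubling constant K = |A + A|/|A| = 10/5 = 10/5 ≈ 2.0000.
Step 3: Plünnecke-Ruzsa gives |3A| ≤ K³·|A| = (2.0000)³ · 5 ≈ 40.0000.
Step 4: Compute 3A = A + A + A directly by enumerating all triples (a,b,c) ∈ A³; |3A| = 15.
Step 5: Check 15 ≤ 40.0000? Yes ✓.

K = 10/5, Plünnecke-Ruzsa bound K³|A| ≈ 40.0000, |3A| = 15, inequality holds.


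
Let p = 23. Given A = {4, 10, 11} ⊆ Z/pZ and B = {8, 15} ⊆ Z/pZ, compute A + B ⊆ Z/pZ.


Work in Z/23Z: reduce every sum a + b modulo 23.
Enumerate all 6 pairs:
a = 4: 4+8=12, 4+15=19
a = 10: 10+8=18, 10+15=2
a = 11: 11+8=19, 11+15=3
Distinct residues collected: {2, 3, 12, 18, 19}
|A + B| = 5 (out of 23 total residues).

A + B = {2, 3, 12, 18, 19}


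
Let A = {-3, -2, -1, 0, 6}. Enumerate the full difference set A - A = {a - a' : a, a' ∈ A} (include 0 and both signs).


A - A = {a - a' : a, a' ∈ A}.
Compute a - a' for each ordered pair (a, a'):
a = -3: -3--3=0, -3--2=-1, -3--1=-2, -3-0=-3, -3-6=-9
a = -2: -2--3=1, -2--2=0, -2--1=-1, -2-0=-2, -2-6=-8
a = -1: -1--3=2, -1--2=1, -1--1=0, -1-0=-1, -1-6=-7
a = 0: 0--3=3, 0--2=2, 0--1=1, 0-0=0, 0-6=-6
a = 6: 6--3=9, 6--2=8, 6--1=7, 6-0=6, 6-6=0
Collecting distinct values (and noting 0 appears from a-a):
A - A = {-9, -8, -7, -6, -3, -2, -1, 0, 1, 2, 3, 6, 7, 8, 9}
|A - A| = 15

A - A = {-9, -8, -7, -6, -3, -2, -1, 0, 1, 2, 3, 6, 7, 8, 9}


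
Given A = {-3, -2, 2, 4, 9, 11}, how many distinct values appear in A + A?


A + A = {a + a' : a, a' ∈ A}; |A| = 6.
General bounds: 2|A| - 1 ≤ |A + A| ≤ |A|(|A|+1)/2, i.e. 11 ≤ |A + A| ≤ 21.
Lower bound 2|A|-1 is attained iff A is an arithmetic progression.
Enumerate sums a + a' for a ≤ a' (symmetric, so this suffices):
a = -3: -3+-3=-6, -3+-2=-5, -3+2=-1, -3+4=1, -3+9=6, -3+11=8
a = -2: -2+-2=-4, -2+2=0, -2+4=2, -2+9=7, -2+11=9
a = 2: 2+2=4, 2+4=6, 2+9=11, 2+11=13
a = 4: 4+4=8, 4+9=13, 4+11=15
a = 9: 9+9=18, 9+11=20
a = 11: 11+11=22
Distinct sums: {-6, -5, -4, -1, 0, 1, 2, 4, 6, 7, 8, 9, 11, 13, 15, 18, 20, 22}
|A + A| = 18

|A + A| = 18


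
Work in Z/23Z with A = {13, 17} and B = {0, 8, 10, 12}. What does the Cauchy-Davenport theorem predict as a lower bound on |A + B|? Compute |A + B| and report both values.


Cauchy-Davenport: |A + B| ≥ min(p, |A| + |B| - 1) for A, B nonempty in Z/pZ.
|A| = 2, |B| = 4, p = 23.
CD lower bound = min(23, 2 + 4 - 1) = min(23, 5) = 5.
Compute A + B mod 23 directly:
a = 13: 13+0=13, 13+8=21, 13+10=0, 13+12=2
a = 17: 17+0=17, 17+8=2, 17+10=4, 17+12=6
A + B = {0, 2, 4, 6, 13, 17, 21}, so |A + B| = 7.
Verify: 7 ≥ 5? Yes ✓.

CD lower bound = 5, actual |A + B| = 7.


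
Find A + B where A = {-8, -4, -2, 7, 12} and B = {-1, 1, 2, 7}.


A + B = {a + b : a ∈ A, b ∈ B}.
Enumerate all |A|·|B| = 5·4 = 20 pairs (a, b) and collect distinct sums.
a = -8: -8+-1=-9, -8+1=-7, -8+2=-6, -8+7=-1
a = -4: -4+-1=-5, -4+1=-3, -4+2=-2, -4+7=3
a = -2: -2+-1=-3, -2+1=-1, -2+2=0, -2+7=5
a = 7: 7+-1=6, 7+1=8, 7+2=9, 7+7=14
a = 12: 12+-1=11, 12+1=13, 12+2=14, 12+7=19
Collecting distinct sums: A + B = {-9, -7, -6, -5, -3, -2, -1, 0, 3, 5, 6, 8, 9, 11, 13, 14, 19}
|A + B| = 17

A + B = {-9, -7, -6, -5, -3, -2, -1, 0, 3, 5, 6, 8, 9, 11, 13, 14, 19}


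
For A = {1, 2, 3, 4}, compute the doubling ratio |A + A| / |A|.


|A| = 4.
Compute A + A by enumerating all 16 pairs.
A + A = {2, 3, 4, 5, 6, 7, 8}, so |A + A| = 7.
K = |A + A| / |A| = 7/4 (already in lowest terms) ≈ 1.7500.
Reference: AP of size 4 gives K = 7/4 ≈ 1.7500; a fully generic set of size 4 gives K ≈ 2.5000.

|A| = 4, |A + A| = 7, K = 7/4.


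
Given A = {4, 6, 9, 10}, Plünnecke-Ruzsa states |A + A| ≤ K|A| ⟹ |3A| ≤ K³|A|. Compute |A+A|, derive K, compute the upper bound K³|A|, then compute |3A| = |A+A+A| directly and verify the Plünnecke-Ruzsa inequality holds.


|A| = 4.
Step 1: Compute A + A by enumerating all 16 pairs.
A + A = {8, 10, 12, 13, 14, 15, 16, 18, 19, 20}, so |A + A| = 10.
Step 2: Doubling constant K = |A + A|/|A| = 10/4 = 10/4 ≈ 2.5000.
Step 3: Plünnecke-Ruzsa gives |3A| ≤ K³·|A| = (2.5000)³ · 4 ≈ 62.5000.
Step 4: Compute 3A = A + A + A directly by enumerating all triples (a,b,c) ∈ A³; |3A| = 17.
Step 5: Check 17 ≤ 62.5000? Yes ✓.

K = 10/4, Plünnecke-Ruzsa bound K³|A| ≈ 62.5000, |3A| = 17, inequality holds.


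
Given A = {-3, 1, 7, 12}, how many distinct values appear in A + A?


A + A = {a + a' : a, a' ∈ A}; |A| = 4.
General bounds: 2|A| - 1 ≤ |A + A| ≤ |A|(|A|+1)/2, i.e. 7 ≤ |A + A| ≤ 10.
Lower bound 2|A|-1 is attained iff A is an arithmetic progression.
Enumerate sums a + a' for a ≤ a' (symmetric, so this suffices):
a = -3: -3+-3=-6, -3+1=-2, -3+7=4, -3+12=9
a = 1: 1+1=2, 1+7=8, 1+12=13
a = 7: 7+7=14, 7+12=19
a = 12: 12+12=24
Distinct sums: {-6, -2, 2, 4, 8, 9, 13, 14, 19, 24}
|A + A| = 10

|A + A| = 10


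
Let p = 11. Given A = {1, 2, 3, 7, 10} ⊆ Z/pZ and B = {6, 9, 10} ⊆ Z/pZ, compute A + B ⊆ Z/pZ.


Work in Z/11Z: reduce every sum a + b modulo 11.
Enumerate all 15 pairs:
a = 1: 1+6=7, 1+9=10, 1+10=0
a = 2: 2+6=8, 2+9=0, 2+10=1
a = 3: 3+6=9, 3+9=1, 3+10=2
a = 7: 7+6=2, 7+9=5, 7+10=6
a = 10: 10+6=5, 10+9=8, 10+10=9
Distinct residues collected: {0, 1, 2, 5, 6, 7, 8, 9, 10}
|A + B| = 9 (out of 11 total residues).

A + B = {0, 1, 2, 5, 6, 7, 8, 9, 10}


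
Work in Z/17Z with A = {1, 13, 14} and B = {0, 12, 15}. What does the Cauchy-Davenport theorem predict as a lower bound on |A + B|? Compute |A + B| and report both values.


Cauchy-Davenport: |A + B| ≥ min(p, |A| + |B| - 1) for A, B nonempty in Z/pZ.
|A| = 3, |B| = 3, p = 17.
CD lower bound = min(17, 3 + 3 - 1) = min(17, 5) = 5.
Compute A + B mod 17 directly:
a = 1: 1+0=1, 1+12=13, 1+15=16
a = 13: 13+0=13, 13+12=8, 13+15=11
a = 14: 14+0=14, 14+12=9, 14+15=12
A + B = {1, 8, 9, 11, 12, 13, 14, 16}, so |A + B| = 8.
Verify: 8 ≥ 5? Yes ✓.

CD lower bound = 5, actual |A + B| = 8.


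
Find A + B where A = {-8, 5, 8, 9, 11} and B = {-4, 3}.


A + B = {a + b : a ∈ A, b ∈ B}.
Enumerate all |A|·|B| = 5·2 = 10 pairs (a, b) and collect distinct sums.
a = -8: -8+-4=-12, -8+3=-5
a = 5: 5+-4=1, 5+3=8
a = 8: 8+-4=4, 8+3=11
a = 9: 9+-4=5, 9+3=12
a = 11: 11+-4=7, 11+3=14
Collecting distinct sums: A + B = {-12, -5, 1, 4, 5, 7, 8, 11, 12, 14}
|A + B| = 10

A + B = {-12, -5, 1, 4, 5, 7, 8, 11, 12, 14}


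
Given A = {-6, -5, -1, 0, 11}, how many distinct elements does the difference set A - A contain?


A - A = {a - a' : a, a' ∈ A}; |A| = 5.
Bounds: 2|A|-1 ≤ |A - A| ≤ |A|² - |A| + 1, i.e. 9 ≤ |A - A| ≤ 21.
Note: 0 ∈ A - A always (from a - a). The set is symmetric: if d ∈ A - A then -d ∈ A - A.
Enumerate nonzero differences d = a - a' with a > a' (then include -d):
Positive differences: {1, 4, 5, 6, 11, 12, 16, 17}
Full difference set: {0} ∪ (positive diffs) ∪ (negative diffs).
|A - A| = 1 + 2·8 = 17 (matches direct enumeration: 17).

|A - A| = 17


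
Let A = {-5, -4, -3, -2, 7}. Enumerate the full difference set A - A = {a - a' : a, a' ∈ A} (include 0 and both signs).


A - A = {a - a' : a, a' ∈ A}.
Compute a - a' for each ordered pair (a, a'):
a = -5: -5--5=0, -5--4=-1, -5--3=-2, -5--2=-3, -5-7=-12
a = -4: -4--5=1, -4--4=0, -4--3=-1, -4--2=-2, -4-7=-11
a = -3: -3--5=2, -3--4=1, -3--3=0, -3--2=-1, -3-7=-10
a = -2: -2--5=3, -2--4=2, -2--3=1, -2--2=0, -2-7=-9
a = 7: 7--5=12, 7--4=11, 7--3=10, 7--2=9, 7-7=0
Collecting distinct values (and noting 0 appears from a-a):
A - A = {-12, -11, -10, -9, -3, -2, -1, 0, 1, 2, 3, 9, 10, 11, 12}
|A - A| = 15

A - A = {-12, -11, -10, -9, -3, -2, -1, 0, 1, 2, 3, 9, 10, 11, 12}


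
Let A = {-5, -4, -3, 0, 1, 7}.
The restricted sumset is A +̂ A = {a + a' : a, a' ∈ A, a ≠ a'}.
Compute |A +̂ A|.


Restricted sumset: A +̂ A = {a + a' : a ∈ A, a' ∈ A, a ≠ a'}.
Equivalently, take A + A and drop any sum 2a that is achievable ONLY as a + a for a ∈ A (i.e. sums representable only with equal summands).
Enumerate pairs (a, a') with a < a' (symmetric, so each unordered pair gives one sum; this covers all a ≠ a'):
  -5 + -4 = -9
  -5 + -3 = -8
  -5 + 0 = -5
  -5 + 1 = -4
  -5 + 7 = 2
  -4 + -3 = -7
  -4 + 0 = -4
  -4 + 1 = -3
  -4 + 7 = 3
  -3 + 0 = -3
  -3 + 1 = -2
  -3 + 7 = 4
  0 + 1 = 1
  0 + 7 = 7
  1 + 7 = 8
Collected distinct sums: {-9, -8, -7, -5, -4, -3, -2, 1, 2, 3, 4, 7, 8}
|A +̂ A| = 13
(Reference bound: |A +̂ A| ≥ 2|A| - 3 for |A| ≥ 2, with |A| = 6 giving ≥ 9.)

|A +̂ A| = 13


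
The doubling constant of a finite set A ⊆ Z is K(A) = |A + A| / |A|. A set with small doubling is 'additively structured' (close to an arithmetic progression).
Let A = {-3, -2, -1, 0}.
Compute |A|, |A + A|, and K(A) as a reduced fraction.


|A| = 4.
Compute A + A by enumerating all 16 pairs.
A + A = {-6, -5, -4, -3, -2, -1, 0}, so |A + A| = 7.
K = |A + A| / |A| = 7/4 (already in lowest terms) ≈ 1.7500.
Reference: AP of size 4 gives K = 7/4 ≈ 1.7500; a fully generic set of size 4 gives K ≈ 2.5000.

|A| = 4, |A + A| = 7, K = 7/4.


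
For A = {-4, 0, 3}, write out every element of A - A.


A - A = {a - a' : a, a' ∈ A}.
Compute a - a' for each ordered pair (a, a'):
a = -4: -4--4=0, -4-0=-4, -4-3=-7
a = 0: 0--4=4, 0-0=0, 0-3=-3
a = 3: 3--4=7, 3-0=3, 3-3=0
Collecting distinct values (and noting 0 appears from a-a):
A - A = {-7, -4, -3, 0, 3, 4, 7}
|A - A| = 7

A - A = {-7, -4, -3, 0, 3, 4, 7}


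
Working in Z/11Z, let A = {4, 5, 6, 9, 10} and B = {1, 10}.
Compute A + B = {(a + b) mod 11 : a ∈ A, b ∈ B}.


Work in Z/11Z: reduce every sum a + b modulo 11.
Enumerate all 10 pairs:
a = 4: 4+1=5, 4+10=3
a = 5: 5+1=6, 5+10=4
a = 6: 6+1=7, 6+10=5
a = 9: 9+1=10, 9+10=8
a = 10: 10+1=0, 10+10=9
Distinct residues collected: {0, 3, 4, 5, 6, 7, 8, 9, 10}
|A + B| = 9 (out of 11 total residues).

A + B = {0, 3, 4, 5, 6, 7, 8, 9, 10}


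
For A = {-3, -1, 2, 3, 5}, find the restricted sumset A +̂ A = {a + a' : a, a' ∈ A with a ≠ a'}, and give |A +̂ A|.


Restricted sumset: A +̂ A = {a + a' : a ∈ A, a' ∈ A, a ≠ a'}.
Equivalently, take A + A and drop any sum 2a that is achievable ONLY as a + a for a ∈ A (i.e. sums representable only with equal summands).
Enumerate pairs (a, a') with a < a' (symmetric, so each unordered pair gives one sum; this covers all a ≠ a'):
  -3 + -1 = -4
  -3 + 2 = -1
  -3 + 3 = 0
  -3 + 5 = 2
  -1 + 2 = 1
  -1 + 3 = 2
  -1 + 5 = 4
  2 + 3 = 5
  2 + 5 = 7
  3 + 5 = 8
Collected distinct sums: {-4, -1, 0, 1, 2, 4, 5, 7, 8}
|A +̂ A| = 9
(Reference bound: |A +̂ A| ≥ 2|A| - 3 for |A| ≥ 2, with |A| = 5 giving ≥ 7.)

|A +̂ A| = 9


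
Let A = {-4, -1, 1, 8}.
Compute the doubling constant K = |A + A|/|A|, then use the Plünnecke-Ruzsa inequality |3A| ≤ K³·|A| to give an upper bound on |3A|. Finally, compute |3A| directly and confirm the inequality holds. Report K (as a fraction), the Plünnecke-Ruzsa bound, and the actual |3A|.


|A| = 4.
Step 1: Compute A + A by enumerating all 16 pairs.
A + A = {-8, -5, -3, -2, 0, 2, 4, 7, 9, 16}, so |A + A| = 10.
Step 2: Doubling constant K = |A + A|/|A| = 10/4 = 10/4 ≈ 2.5000.
Step 3: Plünnecke-Ruzsa gives |3A| ≤ K³·|A| = (2.5000)³ · 4 ≈ 62.5000.
Step 4: Compute 3A = A + A + A directly by enumerating all triples (a,b,c) ∈ A³; |3A| = 19.
Step 5: Check 19 ≤ 62.5000? Yes ✓.

K = 10/4, Plünnecke-Ruzsa bound K³|A| ≈ 62.5000, |3A| = 19, inequality holds.


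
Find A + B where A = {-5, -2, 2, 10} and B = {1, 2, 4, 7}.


A + B = {a + b : a ∈ A, b ∈ B}.
Enumerate all |A|·|B| = 4·4 = 16 pairs (a, b) and collect distinct sums.
a = -5: -5+1=-4, -5+2=-3, -5+4=-1, -5+7=2
a = -2: -2+1=-1, -2+2=0, -2+4=2, -2+7=5
a = 2: 2+1=3, 2+2=4, 2+4=6, 2+7=9
a = 10: 10+1=11, 10+2=12, 10+4=14, 10+7=17
Collecting distinct sums: A + B = {-4, -3, -1, 0, 2, 3, 4, 5, 6, 9, 11, 12, 14, 17}
|A + B| = 14

A + B = {-4, -3, -1, 0, 2, 3, 4, 5, 6, 9, 11, 12, 14, 17}


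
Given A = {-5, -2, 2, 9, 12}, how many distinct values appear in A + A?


A + A = {a + a' : a, a' ∈ A}; |A| = 5.
General bounds: 2|A| - 1 ≤ |A + A| ≤ |A|(|A|+1)/2, i.e. 9 ≤ |A + A| ≤ 15.
Lower bound 2|A|-1 is attained iff A is an arithmetic progression.
Enumerate sums a + a' for a ≤ a' (symmetric, so this suffices):
a = -5: -5+-5=-10, -5+-2=-7, -5+2=-3, -5+9=4, -5+12=7
a = -2: -2+-2=-4, -2+2=0, -2+9=7, -2+12=10
a = 2: 2+2=4, 2+9=11, 2+12=14
a = 9: 9+9=18, 9+12=21
a = 12: 12+12=24
Distinct sums: {-10, -7, -4, -3, 0, 4, 7, 10, 11, 14, 18, 21, 24}
|A + A| = 13

|A + A| = 13


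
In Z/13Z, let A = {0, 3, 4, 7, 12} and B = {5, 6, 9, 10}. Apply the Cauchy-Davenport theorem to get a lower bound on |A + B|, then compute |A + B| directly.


Cauchy-Davenport: |A + B| ≥ min(p, |A| + |B| - 1) for A, B nonempty in Z/pZ.
|A| = 5, |B| = 4, p = 13.
CD lower bound = min(13, 5 + 4 - 1) = min(13, 8) = 8.
Compute A + B mod 13 directly:
a = 0: 0+5=5, 0+6=6, 0+9=9, 0+10=10
a = 3: 3+5=8, 3+6=9, 3+9=12, 3+10=0
a = 4: 4+5=9, 4+6=10, 4+9=0, 4+10=1
a = 7: 7+5=12, 7+6=0, 7+9=3, 7+10=4
a = 12: 12+5=4, 12+6=5, 12+9=8, 12+10=9
A + B = {0, 1, 3, 4, 5, 6, 8, 9, 10, 12}, so |A + B| = 10.
Verify: 10 ≥ 8? Yes ✓.

CD lower bound = 8, actual |A + B| = 10.


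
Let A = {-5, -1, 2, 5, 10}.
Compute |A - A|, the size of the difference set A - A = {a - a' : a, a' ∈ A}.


A - A = {a - a' : a, a' ∈ A}; |A| = 5.
Bounds: 2|A|-1 ≤ |A - A| ≤ |A|² - |A| + 1, i.e. 9 ≤ |A - A| ≤ 21.
Note: 0 ∈ A - A always (from a - a). The set is symmetric: if d ∈ A - A then -d ∈ A - A.
Enumerate nonzero differences d = a - a' with a > a' (then include -d):
Positive differences: {3, 4, 5, 6, 7, 8, 10, 11, 15}
Full difference set: {0} ∪ (positive diffs) ∪ (negative diffs).
|A - A| = 1 + 2·9 = 19 (matches direct enumeration: 19).

|A - A| = 19


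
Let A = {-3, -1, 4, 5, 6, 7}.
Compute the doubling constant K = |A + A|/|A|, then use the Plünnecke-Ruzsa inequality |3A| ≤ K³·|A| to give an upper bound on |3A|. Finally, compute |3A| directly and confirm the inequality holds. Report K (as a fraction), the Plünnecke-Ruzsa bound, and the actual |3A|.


|A| = 6.
Step 1: Compute A + A by enumerating all 36 pairs.
A + A = {-6, -4, -2, 1, 2, 3, 4, 5, 6, 8, 9, 10, 11, 12, 13, 14}, so |A + A| = 16.
Step 2: Doubling constant K = |A + A|/|A| = 16/6 = 16/6 ≈ 2.6667.
Step 3: Plünnecke-Ruzsa gives |3A| ≤ K³·|A| = (2.6667)³ · 6 ≈ 113.7778.
Step 4: Compute 3A = A + A + A directly by enumerating all triples (a,b,c) ∈ A³; |3A| = 28.
Step 5: Check 28 ≤ 113.7778? Yes ✓.

K = 16/6, Plünnecke-Ruzsa bound K³|A| ≈ 113.7778, |3A| = 28, inequality holds.


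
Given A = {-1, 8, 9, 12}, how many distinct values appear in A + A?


A + A = {a + a' : a, a' ∈ A}; |A| = 4.
General bounds: 2|A| - 1 ≤ |A + A| ≤ |A|(|A|+1)/2, i.e. 7 ≤ |A + A| ≤ 10.
Lower bound 2|A|-1 is attained iff A is an arithmetic progression.
Enumerate sums a + a' for a ≤ a' (symmetric, so this suffices):
a = -1: -1+-1=-2, -1+8=7, -1+9=8, -1+12=11
a = 8: 8+8=16, 8+9=17, 8+12=20
a = 9: 9+9=18, 9+12=21
a = 12: 12+12=24
Distinct sums: {-2, 7, 8, 11, 16, 17, 18, 20, 21, 24}
|A + A| = 10

|A + A| = 10


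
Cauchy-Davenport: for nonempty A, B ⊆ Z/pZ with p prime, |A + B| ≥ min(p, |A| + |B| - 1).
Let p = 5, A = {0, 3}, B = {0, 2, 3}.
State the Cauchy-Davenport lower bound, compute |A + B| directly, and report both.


Cauchy-Davenport: |A + B| ≥ min(p, |A| + |B| - 1) for A, B nonempty in Z/pZ.
|A| = 2, |B| = 3, p = 5.
CD lower bound = min(5, 2 + 3 - 1) = min(5, 4) = 4.
Compute A + B mod 5 directly:
a = 0: 0+0=0, 0+2=2, 0+3=3
a = 3: 3+0=3, 3+2=0, 3+3=1
A + B = {0, 1, 2, 3}, so |A + B| = 4.
Verify: 4 ≥ 4? Yes ✓.

CD lower bound = 4, actual |A + B| = 4.


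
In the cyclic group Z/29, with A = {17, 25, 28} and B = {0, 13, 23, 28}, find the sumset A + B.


Work in Z/29Z: reduce every sum a + b modulo 29.
Enumerate all 12 pairs:
a = 17: 17+0=17, 17+13=1, 17+23=11, 17+28=16
a = 25: 25+0=25, 25+13=9, 25+23=19, 25+28=24
a = 28: 28+0=28, 28+13=12, 28+23=22, 28+28=27
Distinct residues collected: {1, 9, 11, 12, 16, 17, 19, 22, 24, 25, 27, 28}
|A + B| = 12 (out of 29 total residues).

A + B = {1, 9, 11, 12, 16, 17, 19, 22, 24, 25, 27, 28}


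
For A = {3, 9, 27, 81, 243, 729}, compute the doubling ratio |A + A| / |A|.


|A| = 6.
Compute A + A by enumerating all 36 pairs.
A + A = {6, 12, 18, 30, 36, 54, 84, 90, 108, 162, 246, 252, 270, 324, 486, 732, 738, 756, 810, 972, 1458}, so |A + A| = 21.
K = |A + A| / |A| = 21/6 = 7/2 ≈ 3.5000.
Reference: AP of size 6 gives K = 11/6 ≈ 1.8333; a fully generic set of size 6 gives K ≈ 3.5000.

|A| = 6, |A + A| = 21, K = 21/6 = 7/2.
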